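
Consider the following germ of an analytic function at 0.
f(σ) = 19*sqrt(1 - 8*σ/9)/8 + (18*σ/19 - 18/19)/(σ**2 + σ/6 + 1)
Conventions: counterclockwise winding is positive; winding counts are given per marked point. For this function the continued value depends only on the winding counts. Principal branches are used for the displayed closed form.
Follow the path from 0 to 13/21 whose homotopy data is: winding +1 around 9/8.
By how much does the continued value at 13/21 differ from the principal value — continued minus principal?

The rational part is single-valued and drops out of the difference; each branch term changes only by its own monodromy.
(19/8)*sqrt(1 - σ/(9/8)): winding +1 is odd, the square root flips sign, contributing -2*(19/8)*sqrt(1 - (13/21)/(9/8)) = -2*(19/8)*sqrt(85/189) = -(19/252)*sqrt(1785).
Summing the contributions at σ = 13/21 gives -(19/252)*sqrt(1785).

Continued minus principal equals -(19/252)*sqrt(1785).


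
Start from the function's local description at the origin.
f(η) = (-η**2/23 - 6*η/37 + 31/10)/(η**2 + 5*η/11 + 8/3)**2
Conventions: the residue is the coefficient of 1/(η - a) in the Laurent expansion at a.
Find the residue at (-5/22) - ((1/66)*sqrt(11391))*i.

The residue is ((102651923/61345224295)*sqrt(11391))*i.

The factor η**2 + 5*η/11 + 8/3 splits as (η - a)(η - a') with a = (-5/22) - ((1/66)*sqrt(11391))*i, a' = (-5/22) + ((1/66)*sqrt(11391))*i. At the order-2 pole a set g(η) = (η - a)^2*f(η) = [-η**2/23 - 6*η/37 + 31/10] / (η - a')^2.
Order-2 pole: residue = g'(a); g'((-5/22) - ((1/66)*sqrt(11391))*i) = ((102651923/61345224295)*sqrt(11391))*i, so the residue is ((102651923/61345224295)*sqrt(11391))*i.


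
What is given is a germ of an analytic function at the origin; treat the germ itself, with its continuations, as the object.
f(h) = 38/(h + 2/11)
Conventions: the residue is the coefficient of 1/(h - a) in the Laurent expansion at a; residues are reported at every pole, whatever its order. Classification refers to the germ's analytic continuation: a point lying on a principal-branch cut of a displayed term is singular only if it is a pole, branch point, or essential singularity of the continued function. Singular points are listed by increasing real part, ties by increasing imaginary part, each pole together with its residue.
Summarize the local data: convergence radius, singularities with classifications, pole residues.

Denominator factor (h + 2/11): pole of order 1 at -2/11, modulus 2/11.
The radius of convergence is the smallest modulus among the singular points: 2/11.
At the order-1 pole -2/11 set g(h) = (h - (-2/11))*f(h) = 38.
Simple pole: residue = g(a) at a = -2/11, which is 38.

Radius of convergence at 0: 2/11.
At -2/11: a pole of order 1; residue 38.


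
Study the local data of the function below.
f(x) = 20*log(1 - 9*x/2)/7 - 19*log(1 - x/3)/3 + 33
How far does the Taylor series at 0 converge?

The radius of convergence is 2/9.

Branch term (20/7)*log(1 - x/(2/9)): its argument vanishes at x = 2/9, a logarithmic branch point, modulus 2/9.
Branch term (-19/3)*log(1 - x/(3)): its argument vanishes at x = 3, a logarithmic branch point, modulus 3.
The radius of convergence is the smallest modulus among the singular points: 2/9.


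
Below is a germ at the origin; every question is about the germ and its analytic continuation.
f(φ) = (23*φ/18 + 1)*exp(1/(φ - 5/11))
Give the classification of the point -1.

The point is a regular point.

There is no denominator, hence no pole anywhere.
The essential point of exp(1/(φ - (5/11))) is 5/11, not -1.
So the germ continues analytically to -1.


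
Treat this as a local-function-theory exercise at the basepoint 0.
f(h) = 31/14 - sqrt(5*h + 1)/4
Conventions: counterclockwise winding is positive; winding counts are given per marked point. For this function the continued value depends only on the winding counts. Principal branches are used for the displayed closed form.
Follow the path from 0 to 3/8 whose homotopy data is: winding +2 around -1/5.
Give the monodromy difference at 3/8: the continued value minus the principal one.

The rational part is single-valued and drops out of the difference; each branch term changes only by its own monodromy.
(-1/4)*sqrt(1 - h/(-1/5)): winding +2 is even, the square root returns to the same sheet, contribution 0.
Summing the contributions at h = 3/8 gives 0.

Continued minus principal equals 0.


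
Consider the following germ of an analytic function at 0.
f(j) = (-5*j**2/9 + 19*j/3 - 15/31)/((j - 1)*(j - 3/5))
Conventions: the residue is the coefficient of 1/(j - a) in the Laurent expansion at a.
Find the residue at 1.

At the order-1 pole 1 set g(j) = (j - (1))*f(j) = (-5*j**2/9 + 19*j/3 - 15/31)/(j - 3/5).
Simple pole: residue = g(a) at a = 1, which is 7385/558.

The residue is 7385/558.


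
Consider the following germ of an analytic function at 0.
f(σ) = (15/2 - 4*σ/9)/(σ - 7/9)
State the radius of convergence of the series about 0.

Denominator factor (σ - 7/9): pole of order 1 at 7/9, modulus 7/9.
The radius of convergence is the smallest modulus among the singular points: 7/9.

The radius of convergence is 7/9.


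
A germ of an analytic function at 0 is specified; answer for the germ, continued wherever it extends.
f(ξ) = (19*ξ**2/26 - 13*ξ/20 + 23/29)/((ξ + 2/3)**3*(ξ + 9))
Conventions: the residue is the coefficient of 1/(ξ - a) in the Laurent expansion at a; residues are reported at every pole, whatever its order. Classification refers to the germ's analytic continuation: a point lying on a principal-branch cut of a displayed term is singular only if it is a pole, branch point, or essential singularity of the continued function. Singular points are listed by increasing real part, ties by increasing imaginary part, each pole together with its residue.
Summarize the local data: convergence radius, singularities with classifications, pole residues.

Denominator factor (ξ + 2/3)^3: pole of order 3 at -2/3, modulus 2/3.
Denominator factor (ξ + 9): pole of order 1 at -9, modulus 9.
The radius of convergence is the smallest modulus among the singular points: 2/3.
At the order-1 pole -9 set g(ξ) = (ξ - (-9))*f(ξ) = (19*ξ**2/26 - 13*ξ/20 + 23/29)/(ξ + 2/3)**3.
Simple pole: residue = g(a) at a = -9, which is -13402773/117812500.
At the order-3 pole -2/3 set g(ξ) = (ξ - (-2/3))^3*f(ξ) = (19*ξ**2/26 - 13*ξ/20 + 23/29)/(ξ + 9).
Order-3 pole: residue = g''(a)/2; g''(-2/3) = 13402773/58906250, so the residue is 13402773/117812500.
List the singular points by increasing real part (a conjugate pair: the negative imaginary part first).

Radius of convergence at 0: 2/3.
At -9: a pole of order 1; residue -13402773/117812500.
At -2/3: a pole of order 3; residue 13402773/117812500.


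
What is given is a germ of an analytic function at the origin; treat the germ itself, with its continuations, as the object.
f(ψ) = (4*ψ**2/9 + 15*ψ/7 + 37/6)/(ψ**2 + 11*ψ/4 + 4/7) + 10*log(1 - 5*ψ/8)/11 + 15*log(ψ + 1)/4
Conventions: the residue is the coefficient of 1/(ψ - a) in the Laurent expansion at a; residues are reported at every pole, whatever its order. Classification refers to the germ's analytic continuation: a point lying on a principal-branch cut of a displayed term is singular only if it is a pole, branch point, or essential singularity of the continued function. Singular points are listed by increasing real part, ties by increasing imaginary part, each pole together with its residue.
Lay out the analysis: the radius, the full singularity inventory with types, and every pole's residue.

Radius of convergence at 0: 11/8 - (1/56)*sqrt(4137).
At -11/8 - (1/56)*sqrt(4137): a pole of order 1; residue 29/63 - (1171/37233)*sqrt(4137).
At -1: a logarithmic branch point.
At -11/8 + (1/56)*sqrt(4137): a pole of order 1; residue 29/63 + (1171/37233)*sqrt(4137).
At 8/5: a logarithmic branch point.


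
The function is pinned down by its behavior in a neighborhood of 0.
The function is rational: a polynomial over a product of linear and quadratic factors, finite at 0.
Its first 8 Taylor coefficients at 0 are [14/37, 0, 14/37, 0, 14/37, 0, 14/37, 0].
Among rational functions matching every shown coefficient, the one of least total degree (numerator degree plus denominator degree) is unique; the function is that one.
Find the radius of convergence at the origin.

The radius of convergence is 1.

No rational of total degree below 2 reproduces all 8 coefficients; solving the [0/2] Pade equations on them gives f(z) = -14/(37*(z - 1)*(z + 1)), whose expansion matches every shown term.
Denominator factor (z - 1): pole of order 1 at 1, modulus 1.
Denominator factor (z + 1): pole of order 1 at -1, modulus 1.
The radius of convergence is the smallest modulus among the singular points: 1.


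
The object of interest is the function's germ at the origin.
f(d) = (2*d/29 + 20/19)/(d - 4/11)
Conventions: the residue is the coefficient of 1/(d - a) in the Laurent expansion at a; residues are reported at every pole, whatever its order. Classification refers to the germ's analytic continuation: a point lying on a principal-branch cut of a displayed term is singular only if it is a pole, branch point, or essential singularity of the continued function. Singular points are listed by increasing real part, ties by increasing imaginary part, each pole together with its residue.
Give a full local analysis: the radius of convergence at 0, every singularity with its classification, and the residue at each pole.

Radius of convergence at 0: 4/11.
At 4/11: a pole of order 1; residue 6532/6061.

Denominator factor (d - 4/11): pole of order 1 at 4/11, modulus 4/11.
The radius of convergence is the smallest modulus among the singular points: 4/11.
At the order-1 pole 4/11 set g(d) = (d - (4/11))*f(d) = 2*d/29 + 20/19.
Simple pole: residue = g(a) at a = 4/11, which is 6532/6061.


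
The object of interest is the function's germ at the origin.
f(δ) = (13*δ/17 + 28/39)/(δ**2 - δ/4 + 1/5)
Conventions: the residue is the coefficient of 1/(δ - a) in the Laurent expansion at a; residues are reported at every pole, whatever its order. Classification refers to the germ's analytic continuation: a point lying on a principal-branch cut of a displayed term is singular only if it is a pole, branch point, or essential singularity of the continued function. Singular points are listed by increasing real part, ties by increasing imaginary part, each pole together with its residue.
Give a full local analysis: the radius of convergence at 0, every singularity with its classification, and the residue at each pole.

Radius of convergence at 0: (1/5)*sqrt(5).
At (1/8) - ((1/40)*sqrt(295))*i: a pole of order 1; residue (13/34) + ((4315/78234)*sqrt(295))*i.
At (1/8) + ((1/40)*sqrt(295))*i: a pole of order 1; residue (13/34) - ((4315/78234)*sqrt(295))*i.

Denominator factor (δ**2 - δ/4 + 1/5): discriminant -59/80, complex-conjugate roots (1/8) + ((1/40)*sqrt(295))*i and (1/8) - ((1/40)*sqrt(295))*i; poles of order 1, moduli (1/5)*sqrt(5) and (1/5)*sqrt(5).
The radius of convergence is the smallest modulus among the singular points: (1/5)*sqrt(5).
The factor δ**2 - δ/4 + 1/5 splits as (δ - a)(δ - a') with a = (1/8) - ((1/40)*sqrt(295))*i, a' = (1/8) + ((1/40)*sqrt(295))*i. At the order-1 pole a set g(δ) = (δ - a)*f(δ) = [13*δ/17 + 28/39] / (δ - a').
Simple pole: residue = g(a) at a = (1/8) - ((1/40)*sqrt(295))*i, which is (13/34) + ((4315/78234)*sqrt(295))*i.
The factor δ**2 - δ/4 + 1/5 splits as (δ - a)(δ - a') with a = (1/8) + ((1/40)*sqrt(295))*i, a' = (1/8) - ((1/40)*sqrt(295))*i. At the order-1 pole a set g(δ) = (δ - a)*f(δ) = [13*δ/17 + 28/39] / (δ - a').
Simple pole: residue = g(a) at a = (1/8) + ((1/40)*sqrt(295))*i, which is (13/34) - ((4315/78234)*sqrt(295))*i.
List the singular points by increasing real part (a conjugate pair: the negative imaginary part first).


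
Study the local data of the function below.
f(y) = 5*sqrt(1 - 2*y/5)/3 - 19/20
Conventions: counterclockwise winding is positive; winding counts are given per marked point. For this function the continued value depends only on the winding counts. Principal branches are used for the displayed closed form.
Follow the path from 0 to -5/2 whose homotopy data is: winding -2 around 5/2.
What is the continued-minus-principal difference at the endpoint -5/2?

The rational part is single-valued and drops out of the difference; each branch term changes only by its own monodromy.
(5/3)*sqrt(1 - y/(5/2)): winding -2 is even, the square root returns to the same sheet, contribution 0.
Summing the contributions at y = -5/2 gives 0.

Continued minus principal equals 0.


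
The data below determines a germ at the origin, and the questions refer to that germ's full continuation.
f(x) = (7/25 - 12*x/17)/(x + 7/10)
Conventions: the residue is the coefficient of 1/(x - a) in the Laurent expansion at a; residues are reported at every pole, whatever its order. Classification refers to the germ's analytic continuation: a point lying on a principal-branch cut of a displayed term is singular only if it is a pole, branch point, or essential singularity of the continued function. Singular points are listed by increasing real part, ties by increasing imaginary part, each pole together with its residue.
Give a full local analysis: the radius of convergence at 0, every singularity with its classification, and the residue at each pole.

Radius of convergence at 0: 7/10.
At -7/10: a pole of order 1; residue 329/425.

Denominator factor (x + 7/10): pole of order 1 at -7/10, modulus 7/10.
The radius of convergence is the smallest modulus among the singular points: 7/10.
At the order-1 pole -7/10 set g(x) = (x - (-7/10))*f(x) = 7/25 - 12*x/17.
Simple pole: residue = g(a) at a = -7/10, which is 329/425.


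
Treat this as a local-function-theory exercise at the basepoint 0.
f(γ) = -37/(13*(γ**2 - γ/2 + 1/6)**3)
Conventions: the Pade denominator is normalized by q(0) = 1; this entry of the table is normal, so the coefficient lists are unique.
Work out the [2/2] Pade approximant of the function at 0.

The Pade approximant has numerator coefficients [-7992/13, -35964/13, -59940/13]; denominator coefficients [1, -9/2, 12].

Taylor coefficients needed (expand at 0): a_0 = -7992/13, a_1 = -71928/13, a_2 = -287712/13, a_3 = -431568/13, a_4 = 1510488/13.
Write the denominator as Q(γ) = 1 + q1*γ + q2*γ^2. Requiring Q*f - P = O(γ^5) with deg P <= 2 kills the coefficients of γ^3..γ^4 in Q*f:
  γ^3: a_3 + q1*a_2 + q2*a_1 = 0, i.e. -431568/13 + (-287712/13)*q1 + (-71928/13)*q2 = 0.
  γ^4: a_4 + q1*a_3 + q2*a_2 = 0, i.e. 1510488/13 + (-431568/13)*q1 + (-287712/13)*q2 = 0.
Solving this linear system: q1 = -9/2, q2 = 12.
The numerator is Q*f truncated at degree 2: P0 = a_0 = -7992/13; P1 = a_1 + q1*a_0 = -35964/13; P2 = a_2 + q1*a_1 + q2*a_0 = -59940/13.


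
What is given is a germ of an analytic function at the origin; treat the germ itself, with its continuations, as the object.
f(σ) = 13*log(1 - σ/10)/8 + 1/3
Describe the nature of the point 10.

The point is a logarithmic branch point.

The term (13/8)*log(1 - σ/(10)) has argument 1 - 10/(10) = 0 at 10: a logarithmic (infinitely-sheeted) branch point; the remaining terms are analytic or single-valued there.


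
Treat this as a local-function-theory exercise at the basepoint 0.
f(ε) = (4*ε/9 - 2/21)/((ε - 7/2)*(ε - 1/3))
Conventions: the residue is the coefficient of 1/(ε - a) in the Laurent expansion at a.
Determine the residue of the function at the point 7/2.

The residue is 184/399.

At the order-1 pole 7/2 set g(ε) = (ε - (7/2))*f(ε) = (4*ε/9 - 2/21)/(ε - 1/3).
Simple pole: residue = g(a) at a = 7/2, which is 184/399.


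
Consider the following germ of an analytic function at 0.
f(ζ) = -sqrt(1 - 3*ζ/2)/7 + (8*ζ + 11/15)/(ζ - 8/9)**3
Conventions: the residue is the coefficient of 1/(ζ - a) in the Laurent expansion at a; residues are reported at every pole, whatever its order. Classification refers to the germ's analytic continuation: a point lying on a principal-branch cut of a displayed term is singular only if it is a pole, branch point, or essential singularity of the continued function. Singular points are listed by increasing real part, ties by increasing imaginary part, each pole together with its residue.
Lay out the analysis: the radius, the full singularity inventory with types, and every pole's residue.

Denominator factor (ζ - 8/9)^3: pole of order 3 at 8/9, modulus 8/9.
Branch term (-1/7)*sqrt(1 - ζ/(2/3)): its argument vanishes at ζ = 2/3, a square-root branch point, modulus 2/3.
The radius of convergence is the smallest modulus among the singular points: 2/3.
The branch term is analytic at 8/9 and contributes nothing to the residue; only the rational part matters.
At the order-3 pole 8/9 set g(ζ) = (ζ - (8/9))^3*(rational part) = 8*ζ + 11/15.
Order-3 pole: residue = g''(a)/2; g''(8/9) = 0, so the residue is 0.
List the singular points by increasing real part (a conjugate pair: the negative imaginary part first).

Radius of convergence at 0: 2/3.
At 2/3: an algebraic (square-root) branch point.
At 8/9: a pole of order 3; residue 0.


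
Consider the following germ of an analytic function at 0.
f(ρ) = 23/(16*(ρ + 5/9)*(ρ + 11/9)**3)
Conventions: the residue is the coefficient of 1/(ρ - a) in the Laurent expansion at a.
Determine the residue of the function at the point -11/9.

At the order-3 pole -11/9 set g(ρ) = (ρ - (-11/9))^3*f(ρ) = 23/(16*(ρ + 5/9)).
Order-3 pole: residue = g''(a)/2; g''(-11/9) = -621/64, so the residue is -621/128.

The residue is -621/128.


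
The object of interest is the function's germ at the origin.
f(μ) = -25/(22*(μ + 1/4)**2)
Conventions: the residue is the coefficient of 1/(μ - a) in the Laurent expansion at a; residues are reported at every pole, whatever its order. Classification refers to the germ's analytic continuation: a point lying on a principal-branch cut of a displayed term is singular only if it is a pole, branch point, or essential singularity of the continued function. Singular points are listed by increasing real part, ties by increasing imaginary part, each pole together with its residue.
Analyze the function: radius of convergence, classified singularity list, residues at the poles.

Radius of convergence at 0: 1/4.
At -1/4: a pole of order 2; residue 0.

Denominator factor (μ + 1/4)^2: pole of order 2 at -1/4, modulus 1/4.
The radius of convergence is the smallest modulus among the singular points: 1/4.
At the order-2 pole -1/4 set g(μ) = (μ - (-1/4))^2*f(μ) = -25/22.
Order-2 pole: residue = g'(a); g'(-1/4) = 0, so the residue is 0.


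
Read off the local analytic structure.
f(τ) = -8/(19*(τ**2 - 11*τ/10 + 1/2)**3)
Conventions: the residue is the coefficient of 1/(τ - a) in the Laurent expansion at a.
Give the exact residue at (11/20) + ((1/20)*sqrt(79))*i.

The factor τ**2 - 11*τ/10 + 1/2 splits as (τ - a)(τ - a') with a = (11/20) + ((1/20)*sqrt(79))*i, a' = (11/20) - ((1/20)*sqrt(79))*i. At the order-3 pole a set g(τ) = (τ - a)^3*f(τ) = [-8/19] / (τ - a')^3.
Order-3 pole: residue = g''(a)/2; g''((11/20) + ((1/20)*sqrt(79))*i) = ((9600000/9367741)*sqrt(79))*i, so the residue is ((4800000/9367741)*sqrt(79))*i.

The residue is ((4800000/9367741)*sqrt(79))*i.


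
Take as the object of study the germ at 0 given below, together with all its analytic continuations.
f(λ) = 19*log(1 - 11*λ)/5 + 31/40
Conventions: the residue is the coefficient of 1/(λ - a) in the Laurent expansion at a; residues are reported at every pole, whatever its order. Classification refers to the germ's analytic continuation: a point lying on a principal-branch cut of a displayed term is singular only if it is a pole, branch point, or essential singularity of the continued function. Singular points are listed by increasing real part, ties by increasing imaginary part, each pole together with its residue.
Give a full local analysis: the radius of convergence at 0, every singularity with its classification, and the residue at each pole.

Radius of convergence at 0: 1/11.
At 1/11: a logarithmic branch point.

Branch term (19/5)*log(1 - λ/(1/11)): its argument vanishes at λ = 1/11, a logarithmic branch point, modulus 1/11.
The radius of convergence is the smallest modulus among the singular points: 1/11.


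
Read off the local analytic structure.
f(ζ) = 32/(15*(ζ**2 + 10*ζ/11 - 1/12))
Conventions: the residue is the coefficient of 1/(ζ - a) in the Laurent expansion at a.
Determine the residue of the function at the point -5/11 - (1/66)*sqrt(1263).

The factor ζ**2 + 10*ζ/11 - 1/12 splits as (ζ - a)(ζ - a') with a = -5/11 - (1/66)*sqrt(1263), a' = -5/11 + (1/66)*sqrt(1263). At the order-1 pole a set g(ζ) = (ζ - a)*f(ζ) = [32/15] / (ζ - a').
Simple pole: residue = g(a) at a = -5/11 - (1/66)*sqrt(1263), which is -(352/6315)*sqrt(1263).

The residue is -(352/6315)*sqrt(1263).


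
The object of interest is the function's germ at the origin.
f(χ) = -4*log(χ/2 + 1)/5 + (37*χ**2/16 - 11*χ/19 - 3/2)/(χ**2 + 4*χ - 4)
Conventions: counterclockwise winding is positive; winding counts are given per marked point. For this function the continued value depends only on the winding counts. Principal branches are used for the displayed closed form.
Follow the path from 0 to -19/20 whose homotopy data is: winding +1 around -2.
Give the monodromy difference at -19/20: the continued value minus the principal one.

The rational part is single-valued and drops out of the difference; each branch term changes only by its own monodromy.
(-4/5)*log(1 - χ/(-2)): each positive loop around -2 adds 2*pi*i to the log, so winding +1 contributes (-4/5)*(1)*2*pi*i = -(8/5)*pi*i.
Summing the contributions at χ = -19/20 gives -(8/5)*pi*i.

Continued minus principal equals -(8/5)*pi*i.


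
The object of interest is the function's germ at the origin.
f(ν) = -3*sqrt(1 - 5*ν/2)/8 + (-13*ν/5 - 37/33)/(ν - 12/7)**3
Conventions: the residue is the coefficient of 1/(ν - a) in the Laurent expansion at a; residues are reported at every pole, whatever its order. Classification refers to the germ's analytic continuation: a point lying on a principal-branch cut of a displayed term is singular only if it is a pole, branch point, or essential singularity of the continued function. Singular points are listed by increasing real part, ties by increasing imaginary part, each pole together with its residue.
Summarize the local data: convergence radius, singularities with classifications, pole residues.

Denominator factor (ν - 12/7)^3: pole of order 3 at 12/7, modulus 12/7.
Branch term (-3/8)*sqrt(1 - ν/(2/5)): its argument vanishes at ν = 2/5, a square-root branch point, modulus 2/5.
The radius of convergence is the smallest modulus among the singular points: 2/5.
The branch term is analytic at 12/7 and contributes nothing to the residue; only the rational part matters.
At the order-3 pole 12/7 set g(ν) = (ν - (12/7))^3*(rational part) = -13*ν/5 - 37/33.
Order-3 pole: residue = g''(a)/2; g''(12/7) = 0, so the residue is 0.
List the singular points by increasing real part (a conjugate pair: the negative imaginary part first).

Radius of convergence at 0: 2/5.
At 2/5: an algebraic (square-root) branch point.
At 12/7: a pole of order 3; residue 0.


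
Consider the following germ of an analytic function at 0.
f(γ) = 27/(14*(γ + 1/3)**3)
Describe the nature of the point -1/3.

The point is a pole of order 3.

The denominator factor γ + 1/3 vanishes at -1/3 and appears to the power 3; the numerator there equals 27/14, nonzero, and no other factor vanishes.
Hence a pole whose order is the multiplicity, 3.


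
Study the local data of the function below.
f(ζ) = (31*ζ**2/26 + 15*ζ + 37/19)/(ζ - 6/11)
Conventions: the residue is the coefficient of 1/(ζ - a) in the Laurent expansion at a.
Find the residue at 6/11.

The residue is 313333/29887.

At the order-1 pole 6/11 set g(ζ) = (ζ - (6/11))*f(ζ) = 31*ζ**2/26 + 15*ζ + 37/19.
Simple pole: residue = g(a) at a = 6/11, which is 313333/29887.


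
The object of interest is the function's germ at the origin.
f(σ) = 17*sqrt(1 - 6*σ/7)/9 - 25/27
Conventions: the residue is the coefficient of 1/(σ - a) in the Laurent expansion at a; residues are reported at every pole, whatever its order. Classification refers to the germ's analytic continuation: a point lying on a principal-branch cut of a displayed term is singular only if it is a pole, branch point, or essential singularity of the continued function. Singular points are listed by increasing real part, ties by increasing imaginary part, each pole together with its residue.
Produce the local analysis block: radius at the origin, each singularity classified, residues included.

Branch term (17/9)*sqrt(1 - σ/(7/6)): its argument vanishes at σ = 7/6, a square-root branch point, modulus 7/6.
The radius of convergence is the smallest modulus among the singular points: 7/6.

Radius of convergence at 0: 7/6.
At 7/6: an algebraic (square-root) branch point.


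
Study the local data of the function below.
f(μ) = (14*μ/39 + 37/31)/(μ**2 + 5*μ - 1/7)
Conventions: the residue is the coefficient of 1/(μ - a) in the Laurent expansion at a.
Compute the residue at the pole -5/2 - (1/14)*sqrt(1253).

The residue is 7/39 - (2/1209)*sqrt(1253).

The factor μ**2 + 5*μ - 1/7 splits as (μ - a)(μ - a') with a = -5/2 - (1/14)*sqrt(1253), a' = -5/2 + (1/14)*sqrt(1253). At the order-1 pole a set g(μ) = (μ - a)*f(μ) = [14*μ/39 + 37/31] / (μ - a').
Simple pole: residue = g(a) at a = -5/2 - (1/14)*sqrt(1253), which is 7/39 - (2/1209)*sqrt(1253).


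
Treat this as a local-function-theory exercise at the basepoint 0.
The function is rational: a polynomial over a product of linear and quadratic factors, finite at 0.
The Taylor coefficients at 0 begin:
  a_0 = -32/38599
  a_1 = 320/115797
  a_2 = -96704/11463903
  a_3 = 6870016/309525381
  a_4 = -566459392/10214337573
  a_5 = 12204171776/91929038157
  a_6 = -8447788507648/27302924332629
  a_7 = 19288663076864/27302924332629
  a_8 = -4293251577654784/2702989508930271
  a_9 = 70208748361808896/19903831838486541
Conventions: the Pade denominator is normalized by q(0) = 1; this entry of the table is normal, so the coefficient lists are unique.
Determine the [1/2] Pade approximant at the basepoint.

The Pade approximant has numerator coefficients [-32/38599, -516352/144862047]; denominator coefficients [1, 28646/3753, 1890886/123849].

Taylor coefficients needed (read off): a_0 = -32/38599, a_1 = 320/115797, a_2 = -96704/11463903, a_3 = 6870016/309525381.
Write the denominator as Q(ρ) = 1 + q1*ρ + q2*ρ^2. Requiring Q*f - P = O(ρ^4) with deg P <= 1 kills the coefficients of ρ^2..ρ^3 in Q*f:
  ρ^2: a_2 + q1*a_1 + q2*a_0 = 0, i.e. -96704/11463903 + (320/115797)*q1 + (-32/38599)*q2 = 0.
  ρ^3: a_3 + q1*a_2 + q2*a_1 = 0, i.e. 6870016/309525381 + (-96704/11463903)*q1 + (320/115797)*q2 = 0.
Solving this linear system: q1 = 28646/3753, q2 = 1890886/123849.
The numerator is Q*f truncated at degree 1: P0 = a_0 = -32/38599; P1 = a_1 + q1*a_0 = -516352/144862047.


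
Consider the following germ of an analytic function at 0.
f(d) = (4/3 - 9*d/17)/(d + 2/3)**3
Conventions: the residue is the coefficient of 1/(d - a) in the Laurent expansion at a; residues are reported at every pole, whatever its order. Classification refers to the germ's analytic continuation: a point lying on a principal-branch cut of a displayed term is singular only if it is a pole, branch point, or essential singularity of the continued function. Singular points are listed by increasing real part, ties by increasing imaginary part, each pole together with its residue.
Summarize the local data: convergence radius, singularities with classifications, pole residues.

Radius of convergence at 0: 2/3.
At -2/3: a pole of order 3; residue 0.

Denominator factor (d + 2/3)^3: pole of order 3 at -2/3, modulus 2/3.
The radius of convergence is the smallest modulus among the singular points: 2/3.
At the order-3 pole -2/3 set g(d) = (d - (-2/3))^3*f(d) = 4/3 - 9*d/17.
Order-3 pole: residue = g''(a)/2; g''(-2/3) = 0, so the residue is 0.


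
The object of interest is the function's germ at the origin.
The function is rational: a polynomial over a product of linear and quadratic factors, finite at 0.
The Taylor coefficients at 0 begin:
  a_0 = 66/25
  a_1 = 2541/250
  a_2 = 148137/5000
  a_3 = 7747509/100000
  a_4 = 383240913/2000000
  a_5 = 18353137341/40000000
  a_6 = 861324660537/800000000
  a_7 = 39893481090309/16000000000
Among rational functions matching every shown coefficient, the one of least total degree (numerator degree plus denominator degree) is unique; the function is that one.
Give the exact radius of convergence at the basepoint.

No rational of total degree below 2 reproduces all 8 coefficients; solving the [0/2] Pade equations on them gives f(δ) = 11/(15*(δ - 5/8)*(δ - 4/9)), whose expansion matches every shown term.
Denominator factor (δ - 5/8): pole of order 1 at 5/8, modulus 5/8.
Denominator factor (δ - 4/9): pole of order 1 at 4/9, modulus 4/9.
The radius of convergence is the smallest modulus among the singular points: 4/9.

The radius of convergence is 4/9.


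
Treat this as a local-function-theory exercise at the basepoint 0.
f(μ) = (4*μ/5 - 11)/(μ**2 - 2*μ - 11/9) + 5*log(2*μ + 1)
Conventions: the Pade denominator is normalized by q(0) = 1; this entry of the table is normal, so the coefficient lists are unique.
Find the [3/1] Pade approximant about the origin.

Taylor coefficients needed (expand at 0): a_0 = 9, a_1 = -296/55, a_2 = 13633/605, a_3 = -1047944/19965, a_4 = 8369381/73205.
Write the denominator as Q(μ) = 1 + q1*μ. Requiring Q*f - P = O(μ^5) with deg P <= 3 kills the coefficients of μ^4..μ^4 in Q*f:
  μ^4: a_4 + q1*a_3 = 0, i.e. 8369381/73205 + (-1047944/19965)*q1 = 0.
Solving this linear system: q1 = 25108143/11527384.
The numerator is Q*f truncated at degree 3: P0 = a_0 = 9; P1 = a_1 + q1*a_0 = 819675011/57636920; P2 = a_2 + q1*a_1 = 77893298/7204615; P3 = a_3 + q1*a_2 = -589162699/172910760.

The Pade approximant has numerator coefficients [9, 819675011/57636920, 77893298/7204615, -589162699/172910760]; denominator coefficients [1, 25108143/11527384].


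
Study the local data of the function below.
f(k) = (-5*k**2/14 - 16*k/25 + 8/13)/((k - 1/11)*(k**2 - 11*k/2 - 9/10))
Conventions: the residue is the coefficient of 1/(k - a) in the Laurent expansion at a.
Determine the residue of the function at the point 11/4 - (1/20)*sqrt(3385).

The residue is 4499/218920 + (3198767/399023800)*sqrt(3385).

The factor k**2 - 11*k/2 - 9/10 splits as (k - a)(k - a') with a = 11/4 - (1/20)*sqrt(3385), a' = 11/4 + (1/20)*sqrt(3385). At the order-1 pole a set g(k) = (k - a)*f(k) = [(-5*k**2/14 - 16*k/25 + 8/13)/(k - 1/11)] / (k - a').
Simple pole: residue = g(a) at a = 11/4 - (1/20)*sqrt(3385), which is 4499/218920 + (3198767/399023800)*sqrt(3385).


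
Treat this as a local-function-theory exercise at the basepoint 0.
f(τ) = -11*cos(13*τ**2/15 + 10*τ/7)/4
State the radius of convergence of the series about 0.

The factor cos(13*τ**2/15 + 10*τ/7) is entire and contributes no finite singular point.
The polynomial part has no poles.
No finite singular points: the Taylor series at 0 converges everywhere.

The radius of convergence is infinite.


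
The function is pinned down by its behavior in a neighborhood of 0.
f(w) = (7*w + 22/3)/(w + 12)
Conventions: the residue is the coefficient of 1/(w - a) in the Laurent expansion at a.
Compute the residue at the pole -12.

At the order-1 pole -12 set g(w) = (w - (-12))*f(w) = 7*w + 22/3.
Simple pole: residue = g(a) at a = -12, which is -230/3.

The residue is -230/3.


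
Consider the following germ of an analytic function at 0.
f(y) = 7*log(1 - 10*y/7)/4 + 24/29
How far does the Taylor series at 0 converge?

Branch term (7/4)*log(1 - y/(7/10)): its argument vanishes at y = 7/10, a logarithmic branch point, modulus 7/10.
The radius of convergence is the smallest modulus among the singular points: 7/10.

The radius of convergence is 7/10.


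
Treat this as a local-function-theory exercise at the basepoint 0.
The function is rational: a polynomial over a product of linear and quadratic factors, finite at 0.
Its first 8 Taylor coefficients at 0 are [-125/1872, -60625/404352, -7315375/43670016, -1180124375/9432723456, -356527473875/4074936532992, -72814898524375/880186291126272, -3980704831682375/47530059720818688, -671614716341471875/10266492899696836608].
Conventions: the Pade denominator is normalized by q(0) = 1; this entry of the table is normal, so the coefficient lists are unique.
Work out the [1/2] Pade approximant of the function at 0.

The Pade approximant has numerator coefficients [-125/1872, -1110625/21849984]; denominator coefficients [1, -58465/39393, 1038409/1260576].

Taylor coefficients needed (read off): a_0 = -125/1872, a_1 = -60625/404352, a_2 = -7315375/43670016, a_3 = -1180124375/9432723456.
Write the denominator as Q(ζ) = 1 + q1*ζ + q2*ζ^2. Requiring Q*f - P = O(ζ^4) with deg P <= 1 kills the coefficients of ζ^2..ζ^3 in Q*f:
  ζ^2: a_2 + q1*a_1 + q2*a_0 = 0, i.e. -7315375/43670016 + (-60625/404352)*q1 + (-125/1872)*q2 = 0.
  ζ^3: a_3 + q1*a_2 + q2*a_1 = 0, i.e. -1180124375/9432723456 + (-7315375/43670016)*q1 + (-60625/404352)*q2 = 0.
Solving this linear system: q1 = -58465/39393, q2 = 1038409/1260576.
The numerator is Q*f truncated at degree 1: P0 = a_0 = -125/1872; P1 = a_1 + q1*a_0 = -1110625/21849984.


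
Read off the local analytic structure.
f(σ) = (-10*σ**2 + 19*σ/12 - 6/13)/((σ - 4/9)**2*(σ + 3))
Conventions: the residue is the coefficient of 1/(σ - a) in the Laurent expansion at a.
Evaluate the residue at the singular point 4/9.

The residue is -98689/49972.

At the order-2 pole 4/9 set g(σ) = (σ - (4/9))^2*f(σ) = (-10*σ**2 + 19*σ/12 - 6/13)/(σ + 3).
Order-2 pole: residue = g'(a); g'(4/9) = -98689/49972, so the residue is -98689/49972.


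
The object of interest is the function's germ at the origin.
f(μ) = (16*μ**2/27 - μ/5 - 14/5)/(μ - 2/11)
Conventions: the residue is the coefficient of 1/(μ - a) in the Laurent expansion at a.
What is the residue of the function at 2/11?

The residue is -46012/16335.

At the order-1 pole 2/11 set g(μ) = (μ - (2/11))*f(μ) = 16*μ**2/27 - μ/5 - 14/5.
Simple pole: residue = g(a) at a = 2/11, which is -46012/16335.


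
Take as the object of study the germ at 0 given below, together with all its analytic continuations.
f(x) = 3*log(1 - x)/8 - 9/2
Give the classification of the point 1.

The term (3/8)*log(1 - x/(1)) has argument 1 - 1/(1) = 0 at 1: a logarithmic (infinitely-sheeted) branch point; the remaining terms are analytic or single-valued there.

The point is a logarithmic branch point.


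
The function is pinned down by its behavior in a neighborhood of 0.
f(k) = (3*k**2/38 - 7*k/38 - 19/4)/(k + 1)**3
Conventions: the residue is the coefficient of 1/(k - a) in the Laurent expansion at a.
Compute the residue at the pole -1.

The residue is 3/38.

At the order-3 pole -1 set g(k) = (k - (-1))^3*f(k) = 3*k**2/38 - 7*k/38 - 19/4.
Order-3 pole: residue = g''(a)/2; g''(-1) = 3/19, so the residue is 3/38.


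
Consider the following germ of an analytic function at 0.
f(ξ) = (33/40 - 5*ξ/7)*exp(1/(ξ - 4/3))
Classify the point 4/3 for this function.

The exponent 1/(ξ - (4/3)) has a pole at 4/3, so exp(1/(ξ - (4/3))) takes every nonzero value near it: an essential singularity (not a pole of any order).

The point is an essential singularity.


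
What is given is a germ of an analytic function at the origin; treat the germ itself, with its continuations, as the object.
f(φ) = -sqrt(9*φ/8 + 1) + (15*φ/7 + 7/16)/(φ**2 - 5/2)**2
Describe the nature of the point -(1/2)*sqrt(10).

The point is a pole of order 2.

The denominator factor φ**2 - 5/2 vanishes at -(1/2)*sqrt(10) and appears to the power 2; the numerator there equals 7/16 - (15/14)*sqrt(10), nonzero, and no other factor vanishes.
The branch terms are analytic at this point.
Hence a pole whose order is the multiplicity, 2.


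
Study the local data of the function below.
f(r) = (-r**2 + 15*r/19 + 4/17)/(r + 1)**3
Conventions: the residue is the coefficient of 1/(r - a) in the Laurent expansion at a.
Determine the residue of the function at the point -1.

The residue is -1.

At the order-3 pole -1 set g(r) = (r - (-1))^3*f(r) = -r**2 + 15*r/19 + 4/17.
Order-3 pole: residue = g''(a)/2; g''(-1) = -2, so the residue is -1.


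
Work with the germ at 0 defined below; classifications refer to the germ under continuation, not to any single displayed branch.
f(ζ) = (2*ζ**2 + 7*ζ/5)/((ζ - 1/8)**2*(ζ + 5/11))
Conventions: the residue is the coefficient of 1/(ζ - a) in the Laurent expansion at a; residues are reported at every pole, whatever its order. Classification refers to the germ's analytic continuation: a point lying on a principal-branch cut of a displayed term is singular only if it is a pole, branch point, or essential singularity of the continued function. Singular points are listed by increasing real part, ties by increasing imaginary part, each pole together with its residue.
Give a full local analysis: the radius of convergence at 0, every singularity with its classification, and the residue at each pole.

Radius of convergence at 0: 1/8.
At -5/11: a pole of order 1; residue -192/289.
At 1/8: a pole of order 2; residue 770/289.

Denominator factor (ζ + 5/11): pole of order 1 at -5/11, modulus 5/11.
Denominator factor (ζ - 1/8)^2: pole of order 2 at 1/8, modulus 1/8.
The radius of convergence is the smallest modulus among the singular points: 1/8.
At the order-1 pole -5/11 set g(ζ) = (ζ - (-5/11))*f(ζ) = (2*ζ**2 + 7*ζ/5)/(ζ - 1/8)**2.
Simple pole: residue = g(a) at a = -5/11, which is -192/289.
At the order-2 pole 1/8 set g(ζ) = (ζ - (1/8))^2*f(ζ) = (2*ζ**2 + 7*ζ/5)/(ζ + 5/11).
Order-2 pole: residue = g'(a); g'(1/8) = 770/289, so the residue is 770/289.
List the singular points by increasing real part (a conjugate pair: the negative imaginary part first).


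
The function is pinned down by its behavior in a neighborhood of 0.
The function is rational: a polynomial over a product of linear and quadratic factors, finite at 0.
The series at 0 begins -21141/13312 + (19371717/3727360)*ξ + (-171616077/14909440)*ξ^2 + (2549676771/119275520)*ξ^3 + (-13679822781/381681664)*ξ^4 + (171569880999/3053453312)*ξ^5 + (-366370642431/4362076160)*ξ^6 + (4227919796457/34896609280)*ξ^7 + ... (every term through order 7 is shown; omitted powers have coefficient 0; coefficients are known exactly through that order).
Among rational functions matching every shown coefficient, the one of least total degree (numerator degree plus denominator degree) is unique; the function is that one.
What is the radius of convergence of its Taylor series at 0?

No rational of total degree below 4 reproduces all 8 coefficients; solving the [1/3] Pade equations on them gives f(ξ) = (-4*ξ/35 - 29/26)/(ξ + 8/9)**3, whose expansion matches every shown term.
Denominator factor (ξ + 8/9)^3: pole of order 3 at -8/9, modulus 8/9.
The radius of convergence is the smallest modulus among the singular points: 8/9.

The radius of convergence is 8/9.


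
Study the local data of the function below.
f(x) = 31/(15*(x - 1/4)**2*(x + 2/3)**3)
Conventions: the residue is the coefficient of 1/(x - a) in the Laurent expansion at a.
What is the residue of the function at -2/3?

At the order-3 pole -2/3 set g(x) = (x - (-2/3))^3*f(x) = 31/(15*(x - 1/4)**2).
Order-3 pole: residue = g''(a)/2; g''(-2/3) = 1285632/73205, so the residue is 642816/73205.

The residue is 642816/73205.


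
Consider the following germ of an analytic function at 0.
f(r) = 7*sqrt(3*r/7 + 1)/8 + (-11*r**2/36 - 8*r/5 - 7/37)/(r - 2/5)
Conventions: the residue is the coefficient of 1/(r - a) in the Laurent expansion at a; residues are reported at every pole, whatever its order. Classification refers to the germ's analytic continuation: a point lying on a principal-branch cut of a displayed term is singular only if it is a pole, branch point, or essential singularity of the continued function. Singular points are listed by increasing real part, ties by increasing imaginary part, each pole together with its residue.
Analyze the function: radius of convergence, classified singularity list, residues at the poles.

Denominator factor (r - 2/5): pole of order 1 at 2/5, modulus 2/5.
Branch term (7/8)*sqrt(1 - r/(-7/3)): its argument vanishes at r = -7/3, a square-root branch point, modulus 7/3.
The radius of convergence is the smallest modulus among the singular points: 2/5.
The branch term is analytic at 2/5 and contributes nothing to the residue; only the rational part matters.
At the order-1 pole 2/5 set g(r) = (r - (2/5))*(rational part) = -11*r**2/36 - 8*r/5 - 7/37.
Simple pole: residue = g(a) at a = 2/5, which is -1462/1665.
List the singular points by increasing real part (a conjugate pair: the negative imaginary part first).

Radius of convergence at 0: 2/5.
At -7/3: an algebraic (square-root) branch point.
At 2/5: a pole of order 1; residue -1462/1665.
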